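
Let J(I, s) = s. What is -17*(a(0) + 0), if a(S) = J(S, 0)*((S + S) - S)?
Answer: 0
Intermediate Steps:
a(S) = 0 (a(S) = 0*((S + S) - S) = 0*(2*S - S) = 0*S = 0)
-17*(a(0) + 0) = -17*(0 + 0) = -17*0 = 0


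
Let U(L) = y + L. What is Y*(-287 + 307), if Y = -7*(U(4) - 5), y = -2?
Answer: 420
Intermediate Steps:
U(L) = -2 + L
Y = 21 (Y = -7*((-2 + 4) - 5) = -7*(2 - 5) = -7*(-3) = 21)
Y*(-287 + 307) = 21*(-287 + 307) = 21*20 = 420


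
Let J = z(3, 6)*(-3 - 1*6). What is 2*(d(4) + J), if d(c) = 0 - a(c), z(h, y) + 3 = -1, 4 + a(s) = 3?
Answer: 74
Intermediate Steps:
a(s) = -1 (a(s) = -4 + 3 = -1)
z(h, y) = -4 (z(h, y) = -3 - 1 = -4)
J = 36 (J = -4*(-3 - 1*6) = -4*(-3 - 6) = -4*(-9) = 36)
d(c) = 1 (d(c) = 0 - 1*(-1) = 0 + 1 = 1)
2*(d(4) + J) = 2*(1 + 36) = 2*37 = 74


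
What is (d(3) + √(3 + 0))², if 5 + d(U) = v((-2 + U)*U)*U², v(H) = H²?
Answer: (76 + √3)² ≈ 6042.3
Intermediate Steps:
d(U) = -5 + U⁴*(-2 + U)² (d(U) = -5 + ((-2 + U)*U)²*U² = -5 + (U*(-2 + U))²*U² = -5 + (U²*(-2 + U)²)*U² = -5 + U⁴*(-2 + U)²)
(d(3) + √(3 + 0))² = ((-5 + 3⁴*(-2 + 3)²) + √(3 + 0))² = ((-5 + 81*1²) + √3)² = ((-5 + 81*1) + √3)² = ((-5 + 81) + √3)² = (76 + √3)²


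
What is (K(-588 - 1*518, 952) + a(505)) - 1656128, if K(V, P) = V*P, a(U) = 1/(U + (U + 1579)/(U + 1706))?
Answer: -3030437794349/1118639 ≈ -2.7090e+6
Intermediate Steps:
a(U) = 1/(U + (1579 + U)/(1706 + U))
K(V, P) = P*V
(K(-588 - 1*518, 952) + a(505)) - 1656128 = (952*(-588 - 1*518) + (1706 + 505)/(1579 + 505**2 + 1707*505)) - 1656128 = (952*(-588 - 518) + 2211/(1579 + 255025 + 862035)) - 1656128 = (952*(-1106) + 2211/1118639) - 1656128 = (-1052912 + (1/1118639)*2211) - 1656128 = (-1052912 + 2211/1118639) - 1656128 = -1177828424557/1118639 - 1656128 = -3030437794349/1118639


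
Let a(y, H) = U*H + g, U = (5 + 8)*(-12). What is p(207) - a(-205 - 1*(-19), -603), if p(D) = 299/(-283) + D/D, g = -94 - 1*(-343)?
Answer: -26691727/283 ≈ -94317.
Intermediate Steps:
U = -156 (U = 13*(-12) = -156)
g = 249 (g = -94 + 343 = 249)
p(D) = -16/283 (p(D) = 299*(-1/283) + 1 = -299/283 + 1 = -16/283)
a(y, H) = 249 - 156*H (a(y, H) = -156*H + 249 = 249 - 156*H)
p(207) - a(-205 - 1*(-19), -603) = -16/283 - (249 - 156*(-603)) = -16/283 - (249 + 94068) = -16/283 - 1*94317 = -16/283 - 94317 = -26691727/283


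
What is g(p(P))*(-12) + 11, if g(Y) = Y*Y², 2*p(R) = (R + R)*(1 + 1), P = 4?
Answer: -6133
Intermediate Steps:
p(R) = 2*R (p(R) = ((R + R)*(1 + 1))/2 = ((2*R)*2)/2 = (4*R)/2 = 2*R)
g(Y) = Y³
g(p(P))*(-12) + 11 = (2*4)³*(-12) + 11 = 8³*(-12) + 11 = 512*(-12) + 11 = -6144 + 11 = -6133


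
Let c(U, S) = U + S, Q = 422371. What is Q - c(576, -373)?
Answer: 422168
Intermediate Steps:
c(U, S) = S + U
Q - c(576, -373) = 422371 - (-373 + 576) = 422371 - 1*203 = 422371 - 203 = 422168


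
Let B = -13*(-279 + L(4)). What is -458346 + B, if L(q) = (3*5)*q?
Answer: -455499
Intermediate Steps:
L(q) = 15*q
B = 2847 (B = -13*(-279 + 15*4) = -13*(-279 + 60) = -13*(-219) = 2847)
-458346 + B = -458346 + 2847 = -455499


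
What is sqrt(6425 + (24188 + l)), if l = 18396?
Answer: sqrt(49009) ≈ 221.38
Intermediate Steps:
sqrt(6425 + (24188 + l)) = sqrt(6425 + (24188 + 18396)) = sqrt(6425 + 42584) = sqrt(49009)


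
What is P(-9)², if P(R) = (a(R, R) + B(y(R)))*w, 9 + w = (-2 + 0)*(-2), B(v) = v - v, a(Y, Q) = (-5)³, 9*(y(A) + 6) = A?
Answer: 390625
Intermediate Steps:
y(A) = -6 + A/9
a(Y, Q) = -125
B(v) = 0
w = -5 (w = -9 + (-2 + 0)*(-2) = -9 - 2*(-2) = -9 + 4 = -5)
P(R) = 625 (P(R) = (-125 + 0)*(-5) = -125*(-5) = 625)
P(-9)² = 625² = 390625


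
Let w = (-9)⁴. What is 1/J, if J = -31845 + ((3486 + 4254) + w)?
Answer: -1/17544 ≈ -5.7000e-5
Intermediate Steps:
w = 6561
J = -17544 (J = -31845 + ((3486 + 4254) + 6561) = -31845 + (7740 + 6561) = -31845 + 14301 = -17544)
1/J = 1/(-17544) = -1/17544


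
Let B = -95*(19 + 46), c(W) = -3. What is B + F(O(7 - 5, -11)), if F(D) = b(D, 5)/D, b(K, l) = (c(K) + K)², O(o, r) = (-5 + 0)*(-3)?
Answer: -30827/5 ≈ -6165.4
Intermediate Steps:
O(o, r) = 15 (O(o, r) = -5*(-3) = 15)
B = -6175 (B = -95*65 = -6175)
b(K, l) = (-3 + K)²
F(D) = (-3 + D)²/D
B + F(O(7 - 5, -11)) = -6175 + (-3 + 15)²/15 = -6175 + (1/15)*12² = -6175 + (1/15)*144 = -6175 + 48/5 = -30827/5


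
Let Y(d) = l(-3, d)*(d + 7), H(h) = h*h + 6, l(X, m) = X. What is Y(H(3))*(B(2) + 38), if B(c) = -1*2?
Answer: -2376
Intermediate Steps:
B(c) = -2
H(h) = 6 + h² (H(h) = h² + 6 = 6 + h²)
Y(d) = -21 - 3*d (Y(d) = -3*(d + 7) = -3*(7 + d) = -21 - 3*d)
Y(H(3))*(B(2) + 38) = (-21 - 3*(6 + 3²))*(-2 + 38) = (-21 - 3*(6 + 9))*36 = (-21 - 3*15)*36 = (-21 - 45)*36 = -66*36 = -2376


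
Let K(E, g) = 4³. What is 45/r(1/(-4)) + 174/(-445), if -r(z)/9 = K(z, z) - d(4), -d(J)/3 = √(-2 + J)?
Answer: -425986/907355 + 15*√2/4078 ≈ -0.46428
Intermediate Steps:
K(E, g) = 64
d(J) = -3*√(-2 + J)
r(z) = -576 - 27*√2 (r(z) = -9*(64 - (-3)*√(-2 + 4)) = -9*(64 - (-3)*√2) = -9*(64 + 3*√2) = -576 - 27*√2)
45/r(1/(-4)) + 174/(-445) = 45/(-576 - 27*√2) + 174/(-445) = 45/(-576 - 27*√2) + 174*(-1/445) = 45/(-576 - 27*√2) - 174/445 = -174/445 + 45/(-576 - 27*√2)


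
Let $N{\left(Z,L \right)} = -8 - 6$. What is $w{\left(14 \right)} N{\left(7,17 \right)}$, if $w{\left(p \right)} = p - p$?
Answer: $0$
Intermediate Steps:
$N{\left(Z,L \right)} = -14$ ($N{\left(Z,L \right)} = -8 - 6 = -14$)
$w{\left(p \right)} = 0$
$w{\left(14 \right)} N{\left(7,17 \right)} = 0 \left(-14\right) = 0$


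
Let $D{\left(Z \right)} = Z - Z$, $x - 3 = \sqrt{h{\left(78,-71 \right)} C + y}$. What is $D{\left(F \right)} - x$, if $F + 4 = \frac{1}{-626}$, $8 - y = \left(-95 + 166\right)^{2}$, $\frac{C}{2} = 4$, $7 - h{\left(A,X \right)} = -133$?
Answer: $-3 - i \sqrt{3913} \approx -3.0 - 62.554 i$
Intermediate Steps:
$h{\left(A,X \right)} = 140$ ($h{\left(A,X \right)} = 7 - -133 = 7 + 133 = 140$)
$C = 8$ ($C = 2 \cdot 4 = 8$)
$y = -5033$ ($y = 8 - \left(-95 + 166\right)^{2} = 8 - 71^{2} = 8 - 5041 = -5033$)
$F = - \frac{2505}{626}$ ($F = -4 + \frac{1}{-626} = -4 - \frac{1}{626} = - \frac{2505}{626} \approx -4.0016$)
$x = 3 + i \sqrt{3913}$ ($x = 3 + \sqrt{140 \cdot 8 - 5033} = 3 + \sqrt{1120 - 5033} = 3 + \sqrt{-3913} = 3 + i \sqrt{3913} \approx 3.0 + 62.554 i$)
$D{\left(Z \right)} = 0$
$D{\left(F \right)} - x = 0 - \left(3 + i \sqrt{3913}\right) = -3 - i \sqrt{3913}$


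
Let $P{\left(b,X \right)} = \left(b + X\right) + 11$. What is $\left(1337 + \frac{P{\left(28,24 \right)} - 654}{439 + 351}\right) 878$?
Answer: $\frac{463425521}{395} \approx 1.1732 \cdot 10^{6}$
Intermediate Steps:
$P{\left(b,X \right)} = 11 + X + b$ ($P{\left(b,X \right)} = \left(X + b\right) + 11 = 11 + X + b$)
$\left(1337 + \frac{P{\left(28,24 \right)} - 654}{439 + 351}\right) 878 = \left(1337 + \frac{\left(11 + 24 + 28\right) - 654}{439 + 351}\right) 878 = \left(1337 + \frac{63 - 654}{790}\right) 878 = \left(1337 - \frac{591}{790}\right) 878 = \frac{1055639}{790} \cdot 878 = \frac{463425521}{395}$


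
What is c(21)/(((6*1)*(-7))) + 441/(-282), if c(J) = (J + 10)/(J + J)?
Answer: -131111/82908 ≈ -1.5814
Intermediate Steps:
c(J) = (10 + J)/(2*J) (c(J) = (10 + J)/((2*J)) = (10 + J)*(1/(2*J)) = (10 + J)/(2*J))
c(21)/(((6*1)*(-7))) + 441/(-282) = ((1/2)*(10 + 21)/21)/(((6*1)*(-7))) + 441/(-282) = ((1/2)*(1/21)*31)/((6*(-7))) + 441*(-1/282) = (31/42)/(-42) - 147/94 = (31/42)*(-1/42) - 147/94 = -31/1764 - 147/94 = -131111/82908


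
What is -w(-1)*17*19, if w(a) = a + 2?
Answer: -323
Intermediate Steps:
w(a) = 2 + a
-w(-1)*17*19 = -(2 - 1)*17*19 = -1*17*19 = -17*19 = -1*323 = -323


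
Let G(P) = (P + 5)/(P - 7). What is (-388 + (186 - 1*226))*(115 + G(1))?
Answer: -48792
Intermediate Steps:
G(P) = (5 + P)/(-7 + P)
(-388 + (186 - 1*226))*(115 + G(1)) = (-388 + (186 - 1*226))*(115 + (5 + 1)/(-7 + 1)) = (-388 + (186 - 226))*(115 + 6/(-6)) = (-388 - 40)*(115 - 1/6*6) = -428*(115 - 1) = -428*114 = -48792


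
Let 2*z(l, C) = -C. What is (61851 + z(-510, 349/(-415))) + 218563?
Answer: 232743969/830 ≈ 2.8041e+5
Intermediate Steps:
z(l, C) = -C/2 (z(l, C) = (-C)/2 = -C/2)
(61851 + z(-510, 349/(-415))) + 218563 = (61851 - 349/(2*(-415))) + 218563 = (61851 - 349*(-1)/(2*415)) + 218563 = (61851 - 1/2*(-349/415)) + 218563 = (61851 + 349/830) + 218563 = 51336679/830 + 218563 = 232743969/830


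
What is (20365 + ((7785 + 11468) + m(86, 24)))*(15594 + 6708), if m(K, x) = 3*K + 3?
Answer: 889381458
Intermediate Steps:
m(K, x) = 3 + 3*K
(20365 + ((7785 + 11468) + m(86, 24)))*(15594 + 6708) = (20365 + ((7785 + 11468) + (3 + 3*86)))*(15594 + 6708) = (20365 + (19253 + (3 + 258)))*22302 = (20365 + (19253 + 261))*22302 = (20365 + 19514)*22302 = 39879*22302 = 889381458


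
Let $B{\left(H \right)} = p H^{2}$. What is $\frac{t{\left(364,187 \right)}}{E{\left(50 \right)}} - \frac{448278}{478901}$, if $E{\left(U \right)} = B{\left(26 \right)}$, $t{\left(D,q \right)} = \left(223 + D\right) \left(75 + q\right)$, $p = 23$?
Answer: $\frac{33341137025}{3722976374} \approx 8.9555$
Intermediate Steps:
$t{\left(D,q \right)} = \left(75 + q\right) \left(223 + D\right)$
$B{\left(H \right)} = 23 H^{2}$
$E{\left(U \right)} = 15548$ ($E{\left(U \right)} = 23 \cdot 26^{2} = 23 \cdot 676 = 15548$)
$\frac{t{\left(364,187 \right)}}{E{\left(50 \right)}} - \frac{448278}{478901} = \frac{16725 + 75 \cdot 364 + 223 \cdot 187 + 364 \cdot 187}{15548} - \frac{448278}{478901} = \left(16725 + 27300 + 41701 + 68068\right) \frac{1}{15548} - \frac{448278}{478901} = 153794 \cdot \frac{1}{15548} - \frac{448278}{478901} = \frac{76897}{7774} - \frac{448278}{478901} = \frac{33341137025}{3722976374}$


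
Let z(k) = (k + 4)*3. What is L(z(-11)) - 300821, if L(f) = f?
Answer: -300842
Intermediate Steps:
z(k) = 12 + 3*k (z(k) = (4 + k)*3 = 12 + 3*k)
L(z(-11)) - 300821 = (12 + 3*(-11)) - 300821 = (12 - 33) - 300821 = -21 - 300821 = -300842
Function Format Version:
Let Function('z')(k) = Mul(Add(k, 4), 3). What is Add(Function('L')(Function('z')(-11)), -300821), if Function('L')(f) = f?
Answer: -300842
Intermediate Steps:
Function('z')(k) = Add(12, Mul(3, k)) (Function('z')(k) = Mul(Add(4, k), 3) = Add(12, Mul(3, k)))
Add(Function('L')(Function('z')(-11)), -300821) = Add(Add(12, Mul(3, -11)), -300821) = Add(Add(12, -33), -300821) = Add(-21, -300821) = -300842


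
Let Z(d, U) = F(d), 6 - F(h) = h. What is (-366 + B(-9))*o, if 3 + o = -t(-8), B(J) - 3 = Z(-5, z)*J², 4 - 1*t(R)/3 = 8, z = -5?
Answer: 4752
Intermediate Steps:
F(h) = 6 - h
Z(d, U) = 6 - d
t(R) = -12 (t(R) = 12 - 3*8 = 12 - 24 = -12)
B(J) = 3 + 11*J² (B(J) = 3 + (6 - 1*(-5))*J² = 3 + (6 + 5)*J² = 3 + 11*J²)
o = 9 (o = -3 - 1*(-12) = -3 + 12 = 9)
(-366 + B(-9))*o = (-366 + (3 + 11*(-9)²))*9 = (-366 + (3 + 11*81))*9 = (-366 + (3 + 891))*9 = (-366 + 894)*9 = 528*9 = 4752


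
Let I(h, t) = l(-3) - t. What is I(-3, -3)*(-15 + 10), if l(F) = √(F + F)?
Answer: -15 - 5*I*√6 ≈ -15.0 - 12.247*I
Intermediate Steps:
l(F) = √2*√F (l(F) = √(2*F) = √2*√F)
I(h, t) = -t + I*√6 (I(h, t) = √2*√(-3) - t = √2*(I*√3) - t = I*√6 - t = -t + I*√6)
I(-3, -3)*(-15 + 10) = (-1*(-3) + I*√6)*(-15 + 10) = (3 + I*√6)*(-5) = -15 - 5*I*√6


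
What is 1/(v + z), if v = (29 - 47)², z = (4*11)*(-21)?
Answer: -1/600 ≈ -0.0016667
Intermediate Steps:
z = -924 (z = 44*(-21) = -924)
v = 324 (v = (-18)² = 324)
1/(v + z) = 1/(324 - 924) = 1/(-600) = -1/600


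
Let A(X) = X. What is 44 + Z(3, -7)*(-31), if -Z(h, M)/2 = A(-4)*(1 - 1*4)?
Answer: 788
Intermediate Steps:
Z(h, M) = -24 (Z(h, M) = -(-8)*(1 - 1*4) = -(-8)*(1 - 4) = -(-8)*(-3) = -2*12 = -24)
44 + Z(3, -7)*(-31) = 44 - 24*(-31) = 44 + 744 = 788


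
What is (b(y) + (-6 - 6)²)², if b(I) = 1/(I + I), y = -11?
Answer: 10029889/484 ≈ 20723.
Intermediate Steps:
b(I) = 1/(2*I)
(b(y) + (-6 - 6)²)² = ((½)/(-11) + (-6 - 6)²)² = ((½)*(-1/11) + (-12)²)² = (-1/22 + 144)² = (3167/22)² = 10029889/484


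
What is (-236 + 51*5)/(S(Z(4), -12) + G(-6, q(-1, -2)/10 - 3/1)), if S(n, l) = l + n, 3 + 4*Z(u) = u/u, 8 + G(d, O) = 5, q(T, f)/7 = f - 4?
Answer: -38/31 ≈ -1.2258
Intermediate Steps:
q(T, f) = -28 + 7*f (q(T, f) = 7*(f - 4) = 7*(-4 + f) = -28 + 7*f)
G(d, O) = -3 (G(d, O) = -8 + 5 = -3)
Z(u) = -1/2 (Z(u) = -3/4 + (u/u)/4 = -3/4 + (1/4)*1 = -3/4 + 1/4 = -1/2)
(-236 + 51*5)/(S(Z(4), -12) + G(-6, q(-1, -2)/10 - 3/1)) = (-236 + 51*5)/((-12 - 1/2) - 3) = (-236 + 255)/(-25/2 - 3) = 19/(-31/2) = 19*(-2/31) = -38/31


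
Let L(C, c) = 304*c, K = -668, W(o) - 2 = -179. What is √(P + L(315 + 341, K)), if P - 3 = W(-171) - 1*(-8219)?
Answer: I*√195027 ≈ 441.62*I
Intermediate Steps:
W(o) = -177 (W(o) = 2 - 179 = -177)
P = 8045 (P = 3 + (-177 - 1*(-8219)) = 3 + (-177 + 8219) = 3 + 8042 = 8045)
√(P + L(315 + 341, K)) = √(8045 + 304*(-668)) = √(8045 - 203072) = √(-195027) = I*√195027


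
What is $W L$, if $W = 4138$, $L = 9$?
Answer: $37242$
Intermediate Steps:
$W L = 4138 \cdot 9 = 37242$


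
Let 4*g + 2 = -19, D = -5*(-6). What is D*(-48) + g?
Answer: -5781/4 ≈ -1445.3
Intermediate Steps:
D = 30
g = -21/4 (g = -½ + (¼)*(-19) = -½ - 19/4 = -21/4 ≈ -5.2500)
D*(-48) + g = 30*(-48) - 21/4 = -1440 - 21/4 = -5781/4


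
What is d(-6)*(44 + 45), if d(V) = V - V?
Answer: 0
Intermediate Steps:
d(V) = 0
d(-6)*(44 + 45) = 0*(44 + 45) = 0*89 = 0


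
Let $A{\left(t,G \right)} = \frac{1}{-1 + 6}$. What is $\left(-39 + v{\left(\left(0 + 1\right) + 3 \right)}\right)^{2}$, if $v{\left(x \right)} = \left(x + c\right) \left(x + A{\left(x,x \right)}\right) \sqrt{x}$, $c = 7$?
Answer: $\frac{71289}{25} \approx 2851.6$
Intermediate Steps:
$A{\left(t,G \right)} = \frac{1}{5}$
$v{\left(x \right)} = \sqrt{x} \left(7 + x\right) \left(\frac{1}{5} + x\right)$ ($v{\left(x \right)} = \left(x + 7\right) \left(x + \frac{1}{5}\right) \sqrt{x} = \left(7 + x\right) \left(\frac{1}{5} + x\right) \sqrt{x} = \sqrt{x} \left(7 + x\right) \left(\frac{1}{5} + x\right)$)
$\left(-39 + v{\left(\left(0 + 1\right) + 3 \right)}\right)^{2} = \left(-39 + \frac{\sqrt{\left(0 + 1\right) + 3} \left(7 + 5 \left(\left(0 + 1\right) + 3\right)^{2} + 36 \left(\left(0 + 1\right) + 3\right)\right)}{5}\right)^{2} = \left(-39 + \frac{\sqrt{1 + 3} \left(7 + 5 \left(1 + 3\right)^{2} + 36 \left(1 + 3\right)\right)}{5}\right)^{2} = \left(-39 + \frac{\sqrt{4} \left(7 + 5 \cdot 4^{2} + 36 \cdot 4\right)}{5}\right)^{2} = \left(-39 + \frac{1}{5} \cdot 2 \left(7 + 5 \cdot 16 + 144\right)\right)^{2} = \left(-39 + \frac{1}{5} \cdot 2 \left(7 + 80 + 144\right)\right)^{2} = \left(-39 + \frac{1}{5} \cdot 2 \cdot 231\right)^{2} = \left(-39 + \frac{462}{5}\right)^{2} = \left(\frac{267}{5}\right)^{2} = \frac{71289}{25}$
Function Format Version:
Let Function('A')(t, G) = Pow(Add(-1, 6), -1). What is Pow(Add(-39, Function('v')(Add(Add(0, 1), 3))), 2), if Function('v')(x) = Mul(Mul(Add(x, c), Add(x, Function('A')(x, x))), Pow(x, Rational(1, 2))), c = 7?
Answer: Rational(71289, 25) ≈ 2851.6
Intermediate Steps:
Function('A')(t, G) = Rational(1, 5) (Function('A')(t, G) = Pow(5, -1) = Rational(1, 5))
Function('v')(x) = Mul(Pow(x, Rational(1, 2)), Add(7, x), Add(Rational(1, 5), x)) (Function('v')(x) = Mul(Mul(Add(x, 7), Add(x, Rational(1, 5))), Pow(x, Rational(1, 2))) = Mul(Mul(Add(7, x), Add(Rational(1, 5), x)), Pow(x, Rational(1, 2))) = Mul(Pow(x, Rational(1, 2)), Add(7, x), Add(Rational(1, 5), x)))
Pow(Add(-39, Function('v')(Add(Add(0, 1), 3))), 2) = Pow(Add(-39, Mul(Rational(1, 5), Pow(Add(Add(0, 1), 3), Rational(1, 2)), Add(7, Mul(5, Pow(Add(Add(0, 1), 3), 2)), Mul(36, Add(Add(0, 1), 3))))), 2) = Pow(Add(-39, Mul(Rational(1, 5), Pow(Add(1, 3), Rational(1, 2)), Add(7, Mul(5, Pow(Add(1, 3), 2)), Mul(36, Add(1, 3))))), 2) = Pow(Add(-39, Mul(Rational(1, 5), Pow(4, Rational(1, 2)), Add(7, Mul(5, Pow(4, 2)), Mul(36, 4)))), 2) = Pow(Add(-39, Mul(Rational(1, 5), 2, Add(7, Mul(5, 16), 144))), 2) = Pow(Add(-39, Mul(Rational(1, 5), 2, Add(7, 80, 144))), 2) = Pow(Add(-39, Mul(Rational(1, 5), 2, 231)), 2) = Pow(Add(-39, Rational(462, 5)), 2) = Pow(Rational(267, 5), 2) = Rational(71289, 25)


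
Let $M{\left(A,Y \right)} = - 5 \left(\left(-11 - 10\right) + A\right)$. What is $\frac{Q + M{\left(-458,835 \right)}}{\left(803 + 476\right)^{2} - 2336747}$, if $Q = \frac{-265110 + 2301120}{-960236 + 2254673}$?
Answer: $- \frac{1034070875}{302426219974} \approx -0.0034193$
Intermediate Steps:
$M{\left(A,Y \right)} = 105 - 5 A$ ($M{\left(A,Y \right)} = - 5 \left(\left(-11 - 10\right) + A\right) = - 5 \left(-21 + A\right) = 105 - 5 A$)
$Q = \frac{678670}{431479}$ ($Q = \frac{2036010}{1294437} = 2036010 \cdot \frac{1}{1294437} = \frac{678670}{431479} \approx 1.5729$)
$\frac{Q + M{\left(-458,835 \right)}}{\left(803 + 476\right)^{2} - 2336747} = \frac{\frac{678670}{431479} + \left(105 - -2290\right)}{\left(803 + 476\right)^{2} - 2336747} = \frac{\frac{678670}{431479} + \left(105 + 2290\right)}{1279^{2} - 2336747} = \frac{\frac{678670}{431479} + 2395}{1635841 - 2336747} = \frac{1034070875}{431479 \left(-700906\right)} = \frac{1034070875}{431479} \left(- \frac{1}{700906}\right) = - \frac{1034070875}{302426219974}$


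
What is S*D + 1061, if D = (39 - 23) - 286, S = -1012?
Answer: 274301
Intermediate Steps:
D = -270 (D = 16 - 286 = -270)
S*D + 1061 = -1012*(-270) + 1061 = 273240 + 1061 = 274301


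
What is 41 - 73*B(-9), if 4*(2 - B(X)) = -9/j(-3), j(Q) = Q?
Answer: -201/4 ≈ -50.250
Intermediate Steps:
B(X) = 5/4 (B(X) = 2 - (-9)/(4*(-3)) = 2 - (-9)*(-1)/(4*3) = 2 - ¼*3 = 2 - ¾ = 5/4)
41 - 73*B(-9) = 41 - 73*5/4 = 41 - 365/4 = -201/4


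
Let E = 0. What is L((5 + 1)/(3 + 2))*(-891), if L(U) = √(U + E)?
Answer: -891*√30/5 ≈ -976.04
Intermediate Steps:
L(U) = √U (L(U) = √(U + 0) = √U)
L((5 + 1)/(3 + 2))*(-891) = √((5 + 1)/(3 + 2))*(-891) = √(6/5)*(-891) = (√30/5)*(-891) = -891*√30/5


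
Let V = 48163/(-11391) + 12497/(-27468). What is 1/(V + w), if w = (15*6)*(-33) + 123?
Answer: -104295996/297419132149 ≈ -0.00035067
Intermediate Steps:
V = -488431537/104295996 (V = 48163*(-1/11391) + 12497*(-1/27468) = -48163/11391 - 12497/27468 = -488431537/104295996 ≈ -4.6831)
w = -2847 (w = 90*(-33) + 123 = -2970 + 123 = -2847)
1/(V + w) = 1/(-488431537/104295996 - 2847) = 1/(-297419132149/104295996) = -104295996/297419132149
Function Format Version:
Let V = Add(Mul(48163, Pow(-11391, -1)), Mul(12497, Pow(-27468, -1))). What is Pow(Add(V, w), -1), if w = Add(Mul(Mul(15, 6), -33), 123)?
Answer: Rational(-104295996, 297419132149) ≈ -0.00035067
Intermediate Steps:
V = Rational(-488431537, 104295996) (V = Add(Mul(48163, Rational(-1, 11391)), Mul(12497, Rational(-1, 27468))) = Add(Rational(-48163, 11391), Rational(-12497, 27468)) = Rational(-488431537, 104295996) ≈ -4.6831)
w = -2847 (w = Add(Mul(90, -33), 123) = Add(-2970, 123) = -2847)
Pow(Add(V, w), -1) = Pow(Add(Rational(-488431537, 104295996), -2847), -1) = Pow(Rational(-297419132149, 104295996), -1) = Rational(-104295996, 297419132149)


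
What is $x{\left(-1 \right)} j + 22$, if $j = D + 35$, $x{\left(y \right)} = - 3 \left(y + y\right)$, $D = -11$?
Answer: $166$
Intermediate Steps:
$x{\left(y \right)} = - 6 y$ ($x{\left(y \right)} = - 3 \cdot 2 y = - 6 y$)
$j = 24$ ($j = -11 + 35 = 24$)
$x{\left(-1 \right)} j + 22 = \left(-6\right) \left(-1\right) 24 + 22 = 6 \cdot 24 + 22 = 144 + 22 = 166$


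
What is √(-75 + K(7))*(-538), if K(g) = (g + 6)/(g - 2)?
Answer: -538*I*√1810/5 ≈ -4577.7*I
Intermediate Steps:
K(g) = (6 + g)/(-2 + g)
√(-75 + K(7))*(-538) = √(-75 + (6 + 7)/(-2 + 7))*(-538) = √(-75 + 13/5)*(-538) = √(-362/5)*(-538) = (I*√1810/5)*(-538) = -538*I*√1810/5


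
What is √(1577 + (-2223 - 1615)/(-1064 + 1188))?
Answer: √5943010/62 ≈ 39.320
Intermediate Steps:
√(1577 + (-2223 - 1615)/(-1064 + 1188)) = √(1577 - 3838/124) = √(1577 - 3838*1/124) = √(1577 - 1919/62) = √(95855/62) = √5943010/62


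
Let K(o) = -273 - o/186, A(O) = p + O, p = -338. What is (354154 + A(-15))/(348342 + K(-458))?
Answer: 4700499/4624378 ≈ 1.0165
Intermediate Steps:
A(O) = -338 + O
K(o) = -273 - o/186
(354154 + A(-15))/(348342 + K(-458)) = (354154 + (-338 - 15))/(348342 + (-273 - 1/186*(-458))) = (354154 - 353)/(348342 + (-273 + 229/93)) = 353801/(348342 - 25160/93) = 353801/(32370646/93) = 353801*(93/32370646) = 4700499/4624378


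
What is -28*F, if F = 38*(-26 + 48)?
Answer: -23408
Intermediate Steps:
F = 836 (F = 38*22 = 836)
-28*F = -28*836 = -23408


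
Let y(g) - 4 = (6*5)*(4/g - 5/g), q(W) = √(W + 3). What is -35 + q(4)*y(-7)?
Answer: -35 + 58*√7/7 ≈ -13.078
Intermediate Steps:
q(W) = √(3 + W)
y(g) = 4 - 30/g (y(g) = 4 + (6*5)*(4/g - 5/g) = 4 + 30*(-1/g) = 4 - 30/g)
-35 + q(4)*y(-7) = -35 + √(3 + 4)*(4 - 30/(-7)) = -35 + √7*(4 - 30*(-⅐)) = -35 + √7*(4 + 30/7) = -35 + √7*(58/7) = -35 + 58*√7/7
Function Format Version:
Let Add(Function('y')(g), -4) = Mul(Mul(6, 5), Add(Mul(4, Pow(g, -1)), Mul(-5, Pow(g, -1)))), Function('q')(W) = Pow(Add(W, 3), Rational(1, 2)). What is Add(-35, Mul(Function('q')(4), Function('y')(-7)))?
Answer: Add(-35, Mul(Rational(58, 7), Pow(7, Rational(1, 2)))) ≈ -13.078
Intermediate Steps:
Function('q')(W) = Pow(Add(3, W), Rational(1, 2))
Function('y')(g) = Add(4, Mul(-30, Pow(g, -1))) (Function('y')(g) = Add(4, Mul(Mul(6, 5), Add(Mul(4, Pow(g, -1)), Mul(-5, Pow(g, -1))))) = Add(4, Mul(30, Mul(-1, Pow(g, -1)))) = Add(4, Mul(-30, Pow(g, -1))))
Add(-35, Mul(Function('q')(4), Function('y')(-7))) = Add(-35, Mul(Pow(Add(3, 4), Rational(1, 2)), Add(4, Mul(-30, Pow(-7, -1))))) = Add(-35, Mul(Pow(7, Rational(1, 2)), Add(4, Mul(-30, Rational(-1, 7))))) = Add(-35, Mul(Pow(7, Rational(1, 2)), Add(4, Rational(30, 7)))) = Add(-35, Mul(Pow(7, Rational(1, 2)), Rational(58, 7))) = Add(-35, Mul(Rational(58, 7), Pow(7, Rational(1, 2))))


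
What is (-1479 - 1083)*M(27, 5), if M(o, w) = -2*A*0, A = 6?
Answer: 0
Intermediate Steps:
M(o, w) = 0 (M(o, w) = -2*6*0 = -12*0 = 0)
(-1479 - 1083)*M(27, 5) = (-1479 - 1083)*0 = -2562*0 = 0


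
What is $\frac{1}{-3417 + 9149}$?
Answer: $\frac{1}{5732} \approx 0.00017446$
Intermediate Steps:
$\frac{1}{-3417 + 9149} = \frac{1}{5732}$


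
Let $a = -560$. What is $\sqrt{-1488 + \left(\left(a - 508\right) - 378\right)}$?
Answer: $3 i \sqrt{326} \approx 54.166 i$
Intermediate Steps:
$\sqrt{-1488 + \left(\left(a - 508\right) - 378\right)} = \sqrt{-1488 - 1446} = \sqrt{-2934} = 3 i \sqrt{326}$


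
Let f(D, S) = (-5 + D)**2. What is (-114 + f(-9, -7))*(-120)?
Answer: -9840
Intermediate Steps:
(-114 + f(-9, -7))*(-120) = (-114 + (-5 - 9)**2)*(-120) = (-114 + (-14)**2)*(-120) = (-114 + 196)*(-120) = 82*(-120) = -9840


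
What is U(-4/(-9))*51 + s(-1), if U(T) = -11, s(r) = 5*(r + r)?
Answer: -571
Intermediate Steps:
s(r) = 10*r (s(r) = 5*(2*r) = 10*r)
U(-4/(-9))*51 + s(-1) = -11*51 + 10*(-1) = -561 - 10 = -571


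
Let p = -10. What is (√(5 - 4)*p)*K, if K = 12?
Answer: -120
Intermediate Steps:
(√(5 - 4)*p)*K = (√(5 - 4)*(-10))*12 = (√1*(-10))*12 = (1*(-10))*12 = -10*12 = -120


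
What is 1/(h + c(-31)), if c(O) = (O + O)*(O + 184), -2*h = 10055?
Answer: -2/29027 ≈ -6.8901e-5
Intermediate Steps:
h = -10055/2 (h = -½*10055 = -10055/2 ≈ -5027.5)
c(O) = 2*O*(184 + O) (c(O) = (2*O)*(184 + O) = 2*O*(184 + O))
1/(h + c(-31)) = 1/(-10055/2 + 2*(-31)*(184 - 31)) = 1/(-10055/2 + 2*(-31)*153) = 1/(-10055/2 - 9486) = 1/(-29027/2) = -2/29027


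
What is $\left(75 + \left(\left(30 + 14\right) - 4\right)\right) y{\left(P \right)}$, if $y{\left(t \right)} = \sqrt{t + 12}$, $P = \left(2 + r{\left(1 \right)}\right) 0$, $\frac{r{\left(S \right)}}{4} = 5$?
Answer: $230 \sqrt{3} \approx 398.37$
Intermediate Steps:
$r{\left(S \right)} = 20$ ($r{\left(S \right)} = 4 \cdot 5 = 20$)
$P = 0$ ($P = \left(2 + 20\right) 0 = 22 \cdot 0 = 0$)
$y{\left(t \right)} = \sqrt{12 + t}$
$\left(75 + \left(\left(30 + 14\right) - 4\right)\right) y{\left(P \right)} = \left(75 + \left(\left(30 + 14\right) - 4\right)\right) \sqrt{12 + 0} = \left(75 + \left(44 - 4\right)\right) \sqrt{12} = \left(75 + 40\right) 2 \sqrt{3} = 115 \cdot 2 \sqrt{3} = 230 \sqrt{3}$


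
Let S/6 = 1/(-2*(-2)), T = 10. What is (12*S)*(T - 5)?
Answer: 90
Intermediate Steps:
S = 3/2 (S = 6/((-2*(-2))) = 6/4 = 6*(¼) = 3/2 ≈ 1.5000)
(12*S)*(T - 5) = (12*(3/2))*(10 - 5) = 18*5 = 90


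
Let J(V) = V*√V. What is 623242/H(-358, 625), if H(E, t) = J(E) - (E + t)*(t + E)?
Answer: -44430298938/5128004233 + 223120636*I*√358/5128004233 ≈ -8.6642 + 0.82325*I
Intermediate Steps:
J(V) = V^(3/2)
H(E, t) = E^(3/2) - (E + t)² (H(E, t) = E^(3/2) - (E + t)*(t + E) = E^(3/2) - (E + t)*(E + t) = E^(3/2) - (E + t)²)
623242/H(-358, 625) = 623242/((-358)^(3/2) - (-358 + 625)²) = 623242/(-358*I*√358 - 1*267²) = 623242/(-358*I*√358 - 1*71289) = 623242/(-358*I*√358 - 71289) = 623242/(-71289 - 358*I*√358)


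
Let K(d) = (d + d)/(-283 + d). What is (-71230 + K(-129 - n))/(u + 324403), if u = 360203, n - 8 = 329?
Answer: -8891723/85461649 ≈ -0.10404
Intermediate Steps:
n = 337 (n = 8 + 329 = 337)
K(d) = 2*d/(-283 + d) (K(d) = (2*d)/(-283 + d) = 2*d/(-283 + d))
(-71230 + K(-129 - n))/(u + 324403) = (-71230 + 2*(-129 - 1*337)/(-283 + (-129 - 1*337)))/(360203 + 324403) = (-71230 + 2*(-129 - 337)/(-283 + (-129 - 337)))/684606 = (-71230 + 2*(-466)/(-283 - 466))*(1/684606) = (-71230 + 2*(-466)/(-749))*(1/684606) = (-71230 + 2*(-466)*(-1/749))*(1/684606) = (-71230 + 932/749)*(1/684606) = -53350338/749*1/684606 = -8891723/85461649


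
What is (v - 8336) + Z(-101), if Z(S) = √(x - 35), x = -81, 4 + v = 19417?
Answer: 11077 + 2*I*√29 ≈ 11077.0 + 10.77*I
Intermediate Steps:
v = 19413 (v = -4 + 19417 = 19413)
Z(S) = 2*I*√29 (Z(S) = √(-81 - 35) = √(-116) = 2*I*√29)
(v - 8336) + Z(-101) = (19413 - 8336) + 2*I*√29 = 11077 + 2*I*√29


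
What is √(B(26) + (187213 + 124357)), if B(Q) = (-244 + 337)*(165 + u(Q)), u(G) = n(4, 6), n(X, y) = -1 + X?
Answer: √327194 ≈ 572.01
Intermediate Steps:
u(G) = 3 (u(G) = -1 + 4 = 3)
B(Q) = 15624 (B(Q) = (-244 + 337)*(165 + 3) = 93*168 = 15624)
√(B(26) + (187213 + 124357)) = √(15624 + (187213 + 124357)) = √(15624 + 311570) = √327194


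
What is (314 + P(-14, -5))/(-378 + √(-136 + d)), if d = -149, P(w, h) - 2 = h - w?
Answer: -3150/3671 - 25*I*√285/11013 ≈ -0.85808 - 0.038323*I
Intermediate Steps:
P(w, h) = 2 + h - w (P(w, h) = 2 + (h - w) = 2 + h - w)
(314 + P(-14, -5))/(-378 + √(-136 + d)) = (314 + (2 - 5 - 1*(-14)))/(-378 + √(-136 - 149)) = (314 + (2 - 5 + 14))/(-378 + √(-285)) = (314 + 11)/(-378 + I*√285) = 325/(-378 + I*√285)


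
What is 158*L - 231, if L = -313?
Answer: -49685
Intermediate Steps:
158*L - 231 = 158*(-313) - 231 = -49454 - 231 = -49685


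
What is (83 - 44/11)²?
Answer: 6241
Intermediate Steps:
(83 - 44/11)² = (83 - 44*1/11)² = (83 - 4)² = 79² = 6241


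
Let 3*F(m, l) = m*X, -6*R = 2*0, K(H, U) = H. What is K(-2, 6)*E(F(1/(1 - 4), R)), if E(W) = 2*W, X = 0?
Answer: 0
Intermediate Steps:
R = 0 (R = -0/3 = -⅙*0 = 0)
F(m, l) = 0 (F(m, l) = (m*0)/3 = (⅓)*0 = 0)
K(-2, 6)*E(F(1/(1 - 4), R)) = -4*0 = -2*0 = 0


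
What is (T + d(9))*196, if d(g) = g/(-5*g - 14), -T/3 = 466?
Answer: -16168236/59 ≈ -2.7404e+5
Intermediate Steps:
T = -1398 (T = -3*466 = -1398)
d(g) = g/(-14 - 5*g)
(T + d(9))*196 = (-1398 - 1*9/(14 + 5*9))*196 = (-1398 - 1*9/(14 + 45))*196 = (-1398 - 1*9/59)*196 = (-1398 - 1*9*1/59)*196 = (-1398 - 9/59)*196 = -82491/59*196 = -16168236/59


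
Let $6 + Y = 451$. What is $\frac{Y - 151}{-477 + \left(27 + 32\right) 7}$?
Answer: $- \frac{147}{32} \approx -4.5938$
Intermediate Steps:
$Y = 445$ ($Y = -6 + 451 = 445$)
$\frac{Y - 151}{-477 + \left(27 + 32\right) 7} = \frac{445 - 151}{-477 + \left(27 + 32\right) 7} = \frac{294}{-477 + 59 \cdot 7} = \frac{294}{-477 + 413} = \frac{294}{-64} = 294 \left(- \frac{1}{64}\right) = - \frac{147}{32}$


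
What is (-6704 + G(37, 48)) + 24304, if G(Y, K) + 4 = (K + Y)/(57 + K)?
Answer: 369533/21 ≈ 17597.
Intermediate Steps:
G(Y, K) = -4 + (K + Y)/(57 + K)
(-6704 + G(37, 48)) + 24304 = (-6704 + (-228 + 37 - 3*48)/(57 + 48)) + 24304 = (-6704 + (-228 + 37 - 144)/105) + 24304 = (-6704 + (1/105)*(-335)) + 24304 = (-6704 - 67/21) + 24304 = -140851/21 + 24304 = 369533/21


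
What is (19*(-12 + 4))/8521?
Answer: -152/8521 ≈ -0.017838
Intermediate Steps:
(19*(-12 + 4))/8521 = (19*(-8))*(1/8521) = -152*1/8521 = -152/8521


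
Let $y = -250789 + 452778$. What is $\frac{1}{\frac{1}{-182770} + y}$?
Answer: $\frac{182770}{36917529529} \approx 4.9508 \cdot 10^{-6}$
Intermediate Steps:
$y = 201989$
$\frac{1}{\frac{1}{-182770} + y} = \frac{1}{\frac{1}{-182770} + 201989} = \frac{1}{- \frac{1}{182770} + 201989} = \frac{1}{\frac{36917529529}{182770}} = \frac{182770}{36917529529}$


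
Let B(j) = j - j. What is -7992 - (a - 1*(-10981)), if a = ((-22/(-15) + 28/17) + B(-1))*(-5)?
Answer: -966829/51 ≈ -18957.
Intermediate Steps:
B(j) = 0
a = -794/51 (a = ((-22/(-15) + 28/17) + 0)*(-5) = ((-22*(-1/15) + 28*(1/17)) + 0)*(-5) = ((22/15 + 28/17) + 0)*(-5) = (794/255 + 0)*(-5) = (794/255)*(-5) = -794/51 ≈ -15.569)
-7992 - (a - 1*(-10981)) = -7992 - (-794/51 - 1*(-10981)) = -7992 - (-794/51 + 10981) = -7992 - 1*559237/51 = -7992 - 559237/51 = -966829/51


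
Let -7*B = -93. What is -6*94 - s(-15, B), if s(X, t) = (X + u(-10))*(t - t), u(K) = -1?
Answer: -564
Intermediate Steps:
B = 93/7 (B = -⅐*(-93) = 93/7 ≈ 13.286)
s(X, t) = 0 (s(X, t) = (X - 1)*(t - t) = (-1 + X)*0 = 0)
-6*94 - s(-15, B) = -6*94 - 1*0 = -564 + 0 = -564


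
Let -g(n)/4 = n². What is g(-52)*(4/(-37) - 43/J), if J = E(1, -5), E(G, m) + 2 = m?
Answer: -16905408/259 ≈ -65272.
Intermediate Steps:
E(G, m) = -2 + m
J = -7 (J = -2 - 5 = -7)
g(n) = -4*n²
g(-52)*(4/(-37) - 43/J) = (-4*(-52)²)*(4/(-37) - 43/(-7)) = (-4*2704)*(4*(-1/37) - 43*(-⅐)) = -10816*(-4/37 + 43/7) = -10816*1563/259 = -16905408/259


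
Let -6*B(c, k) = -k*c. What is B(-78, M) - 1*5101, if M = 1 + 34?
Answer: -5556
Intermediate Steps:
M = 35
B(c, k) = c*k/6 (B(c, k) = -(-1)*k*c/6 = -(-1)*c*k/6 = c*k/6)
B(-78, M) - 1*5101 = (⅙)*(-78)*35 - 1*5101 = -455 - 5101 = -5556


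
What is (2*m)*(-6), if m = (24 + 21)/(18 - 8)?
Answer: -54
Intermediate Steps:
m = 9/2 (m = 45/10 = 45*(⅒) = 9/2 ≈ 4.5000)
(2*m)*(-6) = (2*(9/2))*(-6) = 9*(-6) = -54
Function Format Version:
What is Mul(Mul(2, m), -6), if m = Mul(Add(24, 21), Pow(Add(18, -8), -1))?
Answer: -54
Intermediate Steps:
m = Rational(9, 2) (m = Mul(45, Pow(10, -1)) = Mul(45, Rational(1, 10)) = Rational(9, 2) ≈ 4.5000)
Mul(Mul(2, m), -6) = Mul(Mul(2, Rational(9, 2)), -6) = Mul(9, -6) = -54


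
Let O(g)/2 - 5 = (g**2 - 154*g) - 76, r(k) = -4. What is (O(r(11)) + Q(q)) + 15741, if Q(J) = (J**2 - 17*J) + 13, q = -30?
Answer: 18286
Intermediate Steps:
O(g) = -142 - 308*g + 2*g**2 (O(g) = 10 + 2*((g**2 - 154*g) - 76) = 10 + 2*(-76 + g**2 - 154*g) = 10 + (-152 - 308*g + 2*g**2) = -142 - 308*g + 2*g**2)
Q(J) = 13 + J**2 - 17*J
(O(r(11)) + Q(q)) + 15741 = ((-142 - 308*(-4) + 2*(-4)**2) + (13 + (-30)**2 - 17*(-30))) + 15741 = ((-142 + 1232 + 2*16) + (13 + 900 + 510)) + 15741 = ((-142 + 1232 + 32) + 1423) + 15741 = (1122 + 1423) + 15741 = 2545 + 15741 = 18286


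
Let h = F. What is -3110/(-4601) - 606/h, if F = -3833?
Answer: 14708836/17635633 ≈ 0.83404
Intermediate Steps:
h = -3833
-3110/(-4601) - 606/h = -3110/(-4601) - 606/(-3833) = -3110*(-1/4601) - 606*(-1/3833) = 3110/4601 + 606/3833 = 14708836/17635633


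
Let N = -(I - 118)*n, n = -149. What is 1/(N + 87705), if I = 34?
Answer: 1/75189 ≈ 1.3300e-5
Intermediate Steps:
N = -12516 (N = -(34 - 118)*(-149) = -(-84)*(-149) = -1*12516 = -12516)
1/(N + 87705) = 1/(-12516 + 87705) = 1/75189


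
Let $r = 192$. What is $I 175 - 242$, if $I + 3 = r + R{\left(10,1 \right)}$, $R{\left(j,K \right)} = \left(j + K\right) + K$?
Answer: $34933$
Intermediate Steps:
$R{\left(j,K \right)} = j + 2 K$ ($R{\left(j,K \right)} = \left(K + j\right) + K = j + 2 K$)
$I = 201$ ($I = -3 + \left(192 + \left(10 + 2 \cdot 1\right)\right) = -3 + \left(192 + \left(10 + 2\right)\right) = -3 + \left(192 + 12\right) = -3 + 204 = 201$)
$I 175 - 242 = 201 \cdot 175 - 242 = 35175 - 242 = 34933$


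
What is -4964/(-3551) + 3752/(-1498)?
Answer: -420520/379957 ≈ -1.1068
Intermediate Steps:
-4964/(-3551) + 3752/(-1498) = -4964*(-1/3551) + 3752*(-1/1498) = 4964/3551 - 268/107 = -420520/379957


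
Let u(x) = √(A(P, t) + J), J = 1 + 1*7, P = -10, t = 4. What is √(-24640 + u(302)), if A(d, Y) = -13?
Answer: √(-24640 + I*√5) ≈ 0.0071 + 156.97*I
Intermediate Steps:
J = 8 (J = 1 + 7 = 8)
u(x) = I*√5 (u(x) = √(-13 + 8) = √(-5) = I*√5)
√(-24640 + u(302)) = √(-24640 + I*√5)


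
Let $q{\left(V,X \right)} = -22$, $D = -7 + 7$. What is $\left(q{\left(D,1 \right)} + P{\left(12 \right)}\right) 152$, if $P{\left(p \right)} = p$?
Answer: $-1520$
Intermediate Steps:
$D = 0$
$\left(q{\left(D,1 \right)} + P{\left(12 \right)}\right) 152 = \left(-22 + 12\right) 152 = \left(-10\right) 152 = -1520$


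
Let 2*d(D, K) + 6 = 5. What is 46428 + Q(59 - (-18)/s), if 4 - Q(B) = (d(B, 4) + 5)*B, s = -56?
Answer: 2585405/56 ≈ 46168.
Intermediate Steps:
d(D, K) = -½ (d(D, K) = -3 + (½)*5 = -3 + 5/2 = -½)
Q(B) = 4 - 9*B/2 (Q(B) = 4 - (-½ + 5)*B = 4 - 9*B/2)
46428 + Q(59 - (-18)/s) = 46428 + (4 - 9*(59 - (-18)/(-56))/2) = 46428 + (4 - 9*(59 - (-18)*(-1)/56)/2) = 46428 + (4 - 9*(59 - 1*9/28)/2) = 46428 + (4 - 9*(59 - 9/28)/2) = 46428 + (4 - 9/2*1643/28) = 46428 + (4 - 14787/56) = 46428 - 14563/56 = 2585405/56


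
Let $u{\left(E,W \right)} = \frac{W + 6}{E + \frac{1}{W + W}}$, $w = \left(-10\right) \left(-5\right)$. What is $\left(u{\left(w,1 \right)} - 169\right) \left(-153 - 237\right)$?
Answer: $\frac{6651450}{101} \approx 65856.0$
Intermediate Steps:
$w = 50$
$u{\left(E,W \right)} = \frac{6 + W}{E + \frac{1}{2 W}}$
$\left(u{\left(w,1 \right)} - 169\right) \left(-153 - 237\right) = \left(2 \cdot 1 \frac{1}{1 + 2 \cdot 50 \cdot 1} \left(6 + 1\right) - 169\right) \left(-153 - 237\right) = \left(2 \cdot 1 \frac{1}{1 + 100} \cdot 7 - 169\right) \left(-390\right) = \left(2 \cdot 1 \cdot \frac{1}{101} \cdot 7 - 169\right) \left(-390\right) = \left(\frac{14}{101} - 169\right) \left(-390\right) = \left(- \frac{17055}{101}\right) \left(-390\right) = \frac{6651450}{101}$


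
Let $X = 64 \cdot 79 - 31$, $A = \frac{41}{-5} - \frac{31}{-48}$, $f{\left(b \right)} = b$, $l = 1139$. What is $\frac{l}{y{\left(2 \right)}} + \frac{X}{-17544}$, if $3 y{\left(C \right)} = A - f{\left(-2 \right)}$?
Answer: $- \frac{111582805}{181288} \approx -615.5$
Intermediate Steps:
$A = - \frac{1813}{240}$ ($A = 41 \left(- \frac{1}{5}\right) - - \frac{31}{48} = - \frac{41}{5} + \frac{31}{48} = - \frac{1813}{240} \approx -7.5542$)
$y{\left(C \right)} = - \frac{1333}{720}$ ($y{\left(C \right)} = \frac{- \frac{1813}{240} - -2}{3} = \frac{- \frac{1813}{240} + 2}{3} = \frac{1}{3} \left(- \frac{1333}{240}\right) = - \frac{1333}{720}$)
$X = 5025$ ($X = 5056 - 31 = 5025$)
$\frac{l}{y{\left(2 \right)}} + \frac{X}{-17544} = \frac{1139}{- \frac{1333}{720}} + \frac{5025}{-17544} = 1139 \left(- \frac{720}{1333}\right) + 5025 \left(- \frac{1}{17544}\right) = - \frac{820080}{1333} - \frac{1675}{5848} = - \frac{111582805}{181288}$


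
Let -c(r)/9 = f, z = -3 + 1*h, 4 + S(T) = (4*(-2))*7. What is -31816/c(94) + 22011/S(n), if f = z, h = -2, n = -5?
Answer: -193297/180 ≈ -1073.9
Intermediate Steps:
S(T) = -60 (S(T) = -4 + (4*(-2))*7 = -4 - 8*7 = -4 - 56 = -60)
z = -5 (z = -3 + 1*(-2) = -3 - 2 = -5)
f = -5
c(r) = 45 (c(r) = -9*(-5) = 45)
-31816/c(94) + 22011/S(n) = -31816/45 + 22011/(-60) = -31816*1/45 + 22011*(-1/60) = -31816/45 - 7337/20 = -193297/180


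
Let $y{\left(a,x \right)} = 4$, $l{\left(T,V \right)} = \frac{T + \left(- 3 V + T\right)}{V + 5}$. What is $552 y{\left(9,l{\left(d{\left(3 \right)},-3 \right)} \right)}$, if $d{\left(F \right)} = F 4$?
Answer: $2208$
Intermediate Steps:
$d{\left(F \right)} = 4 F$
$l{\left(T,V \right)} = \frac{- 3 V + 2 T}{5 + V}$ ($l{\left(T,V \right)} = \frac{T + \left(T - 3 V\right)}{5 + V} = \frac{- 3 V + 2 T}{5 + V}$)
$552 y{\left(9,l{\left(d{\left(3 \right)},-3 \right)} \right)} = 552 \cdot 4 = 2208$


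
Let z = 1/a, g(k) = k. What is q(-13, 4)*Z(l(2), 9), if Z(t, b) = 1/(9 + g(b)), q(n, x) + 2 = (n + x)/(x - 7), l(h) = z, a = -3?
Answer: 1/18 ≈ 0.055556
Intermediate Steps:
z = -⅓ (z = 1/(-3) = -⅓ ≈ -0.33333)
l(h) = -⅓
q(n, x) = -2 + (n + x)/(-7 + x) (q(n, x) = -2 + (n + x)/(x - 7) = -2 + (n + x)/(-7 + x))
Z(t, b) = 1/(9 + b)
q(-13, 4)*Z(l(2), 9) = ((14 - 13 - 1*4)/(-7 + 4))/(9 + 9) = ((14 - 13 - 4)/(-3))/18 = -⅓*(-3)*(1/18) = 1*(1/18) = 1/18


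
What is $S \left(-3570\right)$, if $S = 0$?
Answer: $0$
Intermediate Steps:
$S \left(-3570\right) = 0 \left(-3570\right) = 0$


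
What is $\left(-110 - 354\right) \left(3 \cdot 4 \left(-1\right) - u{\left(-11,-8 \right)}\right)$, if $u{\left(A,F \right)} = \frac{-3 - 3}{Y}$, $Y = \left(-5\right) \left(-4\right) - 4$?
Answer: $5394$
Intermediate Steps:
$Y = 16$ ($Y = 20 - 4 = 16$)
$u{\left(A,F \right)} = - \frac{3}{8}$ ($u{\left(A,F \right)} = \frac{-3 - 3}{16} = \left(-3 - 3\right) \frac{1}{16} = \left(-6\right) \frac{1}{16} = - \frac{3}{8}$)
$\left(-110 - 354\right) \left(3 \cdot 4 \left(-1\right) - u{\left(-11,-8 \right)}\right) = \left(-110 - 354\right) \left(3 \cdot 4 \left(-1\right) - - \frac{3}{8}\right) = - 464 \left(12 \left(-1\right) + \frac{3}{8}\right) = - 464 \left(-12 + \frac{3}{8}\right) = \left(-464\right) \left(- \frac{93}{8}\right) = 5394$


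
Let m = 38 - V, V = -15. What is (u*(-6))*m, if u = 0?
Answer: 0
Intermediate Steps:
m = 53 (m = 38 - 1*(-15) = 38 + 15 = 53)
(u*(-6))*m = (0*(-6))*53 = 0*53 = 0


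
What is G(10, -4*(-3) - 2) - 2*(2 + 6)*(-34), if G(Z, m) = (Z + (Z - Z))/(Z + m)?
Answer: 1089/2 ≈ 544.50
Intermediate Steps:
G(Z, m) = Z/(Z + m) (G(Z, m) = (Z + 0)/(Z + m) = Z/(Z + m))
G(10, -4*(-3) - 2) - 2*(2 + 6)*(-34) = 10/(10 + (-4*(-3) - 2)) - 2*(2 + 6)*(-34) = 10/(10 + (12 - 2)) - 2*8*(-34) = 10/(10 + 10) - 16*(-34) = 10/20 + 544 = 10*(1/20) + 544 = ½ + 544 = 1089/2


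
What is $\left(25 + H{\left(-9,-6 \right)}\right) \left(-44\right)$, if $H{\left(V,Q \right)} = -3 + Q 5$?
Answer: $352$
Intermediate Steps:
$H{\left(V,Q \right)} = -3 + 5 Q$
$\left(25 + H{\left(-9,-6 \right)}\right) \left(-44\right) = \left(25 + \left(-3 + 5 \left(-6\right)\right)\right) \left(-44\right) = \left(25 - 33\right) \left(-44\right) = \left(-8\right) \left(-44\right) = 352$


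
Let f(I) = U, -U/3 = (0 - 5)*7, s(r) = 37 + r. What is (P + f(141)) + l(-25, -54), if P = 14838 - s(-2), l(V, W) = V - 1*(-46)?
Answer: 14929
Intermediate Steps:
U = 105 (U = -3*(0 - 5)*7 = -(-15)*7 = -3*(-35) = 105)
l(V, W) = 46 + V (l(V, W) = V + 46 = 46 + V)
P = 14803 (P = 14838 - (37 - 2) = 14838 - 1*35 = 14838 - 35 = 14803)
f(I) = 105
(P + f(141)) + l(-25, -54) = (14803 + 105) + (46 - 25) = 14908 + 21 = 14929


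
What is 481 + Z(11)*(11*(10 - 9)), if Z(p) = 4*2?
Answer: 569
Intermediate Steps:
Z(p) = 8
481 + Z(11)*(11*(10 - 9)) = 481 + 8*(11*(10 - 9)) = 481 + 8*(11*1) = 481 + 8*11 = 481 + 88 = 569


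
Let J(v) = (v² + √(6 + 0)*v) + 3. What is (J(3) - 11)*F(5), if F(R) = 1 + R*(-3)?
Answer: -14 - 42*√6 ≈ -116.88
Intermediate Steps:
F(R) = 1 - 3*R
J(v) = 3 + v² + v*√6 (J(v) = (v² + √6*v) + 3 = (v² + v*√6) + 3 = 3 + v² + v*√6)
(J(3) - 11)*F(5) = ((3 + 3² + 3*√6) - 11)*(1 - 3*5) = ((3 + 9 + 3*√6) - 11)*(1 - 15) = ((12 + 3*√6) - 11)*(-14) = (1 + 3*√6)*(-14) = -14 - 42*√6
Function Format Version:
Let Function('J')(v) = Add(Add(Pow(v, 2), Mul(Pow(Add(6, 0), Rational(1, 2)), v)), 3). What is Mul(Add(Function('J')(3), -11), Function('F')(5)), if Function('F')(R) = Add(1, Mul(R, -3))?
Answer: Add(-14, Mul(-42, Pow(6, Rational(1, 2)))) ≈ -116.88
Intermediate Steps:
Function('F')(R) = Add(1, Mul(-3, R))
Function('J')(v) = Add(3, Pow(v, 2), Mul(v, Pow(6, Rational(1, 2)))) (Function('J')(v) = Add(Add(Pow(v, 2), Mul(Pow(6, Rational(1, 2)), v)), 3) = Add(Add(Pow(v, 2), Mul(v, Pow(6, Rational(1, 2)))), 3) = Add(3, Pow(v, 2), Mul(v, Pow(6, Rational(1, 2)))))
Mul(Add(Function('J')(3), -11), Function('F')(5)) = Mul(Add(Add(3, Pow(3, 2), Mul(3, Pow(6, Rational(1, 2)))), -11), Add(1, Mul(-3, 5))) = Mul(Add(Add(3, 9, Mul(3, Pow(6, Rational(1, 2)))), -11), Add(1, -15)) = Mul(Add(Add(12, Mul(3, Pow(6, Rational(1, 2)))), -11), -14) = Mul(Add(1, Mul(3, Pow(6, Rational(1, 2)))), -14) = Add(-14, Mul(-42, Pow(6, Rational(1, 2))))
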